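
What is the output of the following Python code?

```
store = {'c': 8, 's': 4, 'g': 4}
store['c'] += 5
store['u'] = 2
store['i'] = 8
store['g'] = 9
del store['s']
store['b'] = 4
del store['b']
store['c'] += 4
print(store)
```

store['c'] = 8+5 = 13 → {'c': 13, 's': 4, 'g': 4}
store['u'] = 2 → {'c': 13, 's': 4, 'g': 4, 'u': 2}
store['i'] = 8 → {'c': 13, 's': 4, 'g': 4, 'u': 2, 'i': 8}
store['g'] = 9 → {'c': 13, 's': 4, 'g': 9, 'u': 2, 'i': 8}
del 's' → {'c': 13, 'g': 9, 'u': 2, 'i': 8}
store['b'] = 4 → {'c': 13, 'g': 9, 'u': 2, 'i': 8, 'b': 4}
del 'b' → {'c': 13, 'g': 9, 'u': 2, 'i': 8}
store['c'] = 13+4 = 17 → {'c': 17, 'g': 9, 'u': 2, 'i': 8}

{'c': 17, 'g': 9, 'u': 2, 'i': 8}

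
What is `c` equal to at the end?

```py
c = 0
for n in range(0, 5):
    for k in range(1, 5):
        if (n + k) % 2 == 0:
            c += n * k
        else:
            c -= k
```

28

n=0,k=1: odd sum, c = 0-1 = -1
n=0,k=2: even sum, c = (-1)+0 = -1
n=0,k=3: odd sum, c = (-1)-3 = -4
n=0,k=4: even sum, c = (-4)+0 = -4
n=1,k=1: even sum, c = (-4)+1 = -3
n=1,k=2: odd sum, c = (-3)-2 = -5
n=1,k=3: even sum, c = (-5)+3 = -2
n=1,k=4: odd sum, c = (-2)-4 = -6
n=2,k=1: odd sum, c = (-6)-1 = -7
n=2,k=2: even sum, c = (-7)+4 = -3
n=2,k=3: odd sum, c = (-3)-3 = -6
n=2,k=4: even sum, c = (-6)+8 = 2
n=3,k=1: even sum, c = 2+3 = 5
n=3,k=2: odd sum, c = 5-2 = 3
n=3,k=3: even sum, c = 3+9 = 12
n=3,k=4: odd sum, c = 12-4 = 8
n=4,k=1: odd sum, c = 8-1 = 7
n=4,k=2: even sum, c = 7+8 = 15
n=4,k=3: odd sum, c = 15-3 = 12
n=4,k=4: even sum, c = 12+16 = 28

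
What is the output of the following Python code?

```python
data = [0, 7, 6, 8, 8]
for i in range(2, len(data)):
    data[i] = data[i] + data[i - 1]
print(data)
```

[0, 7, 13, 21, 29]

i=2: data[2] = 6+7 = 13 → [0, 7, 13, 8, 8]
i=3: data[3] = 8+13 = 21 → [0, 7, 13, 21, 8]
i=4: data[4] = 8+21 = 29 → [0, 7, 13, 21, 29]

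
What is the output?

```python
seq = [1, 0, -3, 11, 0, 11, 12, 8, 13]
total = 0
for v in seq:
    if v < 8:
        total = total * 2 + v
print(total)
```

v=1: <8, total = 0*2+1 = 1
v=0: <8, total = 1*2+0 = 2
v=-3: <8, total = 2*2+(-3) = 1
v=11: not <8
v=0: <8, total = 1*2+0 = 2
v=11: not <8
v=12: not <8
v=8: not <8
v=13: not <8

2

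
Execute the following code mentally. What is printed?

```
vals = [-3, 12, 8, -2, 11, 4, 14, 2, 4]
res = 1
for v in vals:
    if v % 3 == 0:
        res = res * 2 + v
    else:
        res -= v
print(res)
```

-31

v=-3: %3==0, res = 1*2+(-3) = -1
v=12: %3==0, res = (-1)*2+12 = 10
v=8: not %3==0, res = 10-8 = 2
v=-2: not %3==0, res = 2-(-2) = 4
v=11: not %3==0, res = 4-11 = -7
v=4: not %3==0, res = (-7)-4 = -11
v=14: not %3==0, res = (-11)-14 = -25
v=2: not %3==0, res = (-25)-2 = -27
v=4: not %3==0, res = (-27)-4 = -31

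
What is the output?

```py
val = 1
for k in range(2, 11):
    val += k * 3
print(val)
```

163

k=2: val = 1+2*3 = 7
k=3: val = 7+3*3 = 16
k=4: val = 16+4*3 = 28
k=5: val = 28+5*3 = 43
k=6: val = 43+6*3 = 61
k=7: val = 61+7*3 = 82
k=8: val = 82+8*3 = 106
k=9: val = 106+9*3 = 133
k=10: val = 133+10*3 = 163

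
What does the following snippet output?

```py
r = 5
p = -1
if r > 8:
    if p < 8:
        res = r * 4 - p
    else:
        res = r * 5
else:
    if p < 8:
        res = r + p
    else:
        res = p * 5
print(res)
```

r=5, p=-1
r > 8 is False; p < 8 is True
→ res = r + p = 4

4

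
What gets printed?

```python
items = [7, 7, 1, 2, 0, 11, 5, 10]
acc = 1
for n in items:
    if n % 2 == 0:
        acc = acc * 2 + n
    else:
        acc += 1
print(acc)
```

54

n=7: not even, acc = 1+1 = 2
n=7: not even, acc = 2+1 = 3
n=1: not even, acc = 3+1 = 4
n=2: even, acc = 4*2+2 = 10
n=0: even, acc = 10*2+0 = 20
n=11: not even, acc = 20+1 = 21
n=5: not even, acc = 21+1 = 22
n=10: even, acc = 22*2+10 = 54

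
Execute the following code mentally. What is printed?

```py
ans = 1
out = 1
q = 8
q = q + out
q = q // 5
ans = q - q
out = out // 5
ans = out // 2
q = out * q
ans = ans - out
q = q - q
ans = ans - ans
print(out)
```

0

q = 8+1 = 9
q = 9//5 = 1
ans = 1-1 = 0
out = 1//5 = 0
ans = 0//2 = 0
q = 0*1 = 0
ans = 0-0 = 0
q = 0-0 = 0
ans = 0-0 = 0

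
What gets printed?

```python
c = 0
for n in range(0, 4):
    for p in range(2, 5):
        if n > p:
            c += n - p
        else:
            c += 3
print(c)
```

n=0,p=2: not 0>2, c = 0+3 = 3
n=0,p=3: not 0>3, c = 3+3 = 6
n=0,p=4: not 0>4, c = 6+3 = 9
n=1,p=2: not 1>2, c = 9+3 = 12
n=1,p=3: not 1>3, c = 12+3 = 15
n=1,p=4: not 1>4, c = 15+3 = 18
n=2,p=2: not 2>2, c = 18+3 = 21
n=2,p=3: not 2>3, c = 21+3 = 24
n=2,p=4: not 2>4, c = 24+3 = 27
n=3,p=2: 3>2, c = 27+1 = 28
n=3,p=3: not 3>3, c = 28+3 = 31
n=3,p=4: not 3>4, c = 31+3 = 34

34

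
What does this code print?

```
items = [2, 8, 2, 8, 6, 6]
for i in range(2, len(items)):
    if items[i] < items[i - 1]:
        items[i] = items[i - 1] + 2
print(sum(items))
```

62

i=2: 2<8, items[2] = 8+2 = 10 → [2, 8, 10, 8, 6, 6]
i=3: 8<10, items[3] = 10+2 = 12 → [2, 8, 10, 12, 6, 6]
i=4: 6<12, items[4] = 12+2 = 14 → [2, 8, 10, 12, 14, 6]
i=5: 6<14, items[5] = 14+2 = 16 → [2, 8, 10, 12, 14, 16]
sum = 62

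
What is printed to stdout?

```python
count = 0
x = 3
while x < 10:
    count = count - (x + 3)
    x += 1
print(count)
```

-63

x=3: count = 0-6 = -6
x=4: count = (-6)-7 = -13
x=5: count = (-13)-8 = -21
x=6: count = (-21)-9 = -30
x=7: count = (-30)-10 = -40
x=8: count = (-40)-11 = -51
x=9: count = (-51)-12 = -63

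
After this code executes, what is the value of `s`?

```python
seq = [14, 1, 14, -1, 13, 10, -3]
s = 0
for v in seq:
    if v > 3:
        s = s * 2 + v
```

204

v=14: >3, s = 0*2+14 = 14
v=1: not >3
v=14: >3, s = 14*2+14 = 42
v=-1: not >3
v=13: >3, s = 42*2+13 = 97
v=10: >3, s = 97*2+10 = 204
v=-3: not >3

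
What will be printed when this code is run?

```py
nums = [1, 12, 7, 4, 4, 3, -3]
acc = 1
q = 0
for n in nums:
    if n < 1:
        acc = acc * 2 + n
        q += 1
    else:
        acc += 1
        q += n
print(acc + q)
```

43

n=1: not <1, acc = 1+1 = 2; q=1
n=12: not <1, acc = 2+1 = 3; q=13
n=7: not <1, acc = 3+1 = 4; q=20
n=4: not <1, acc = 4+1 = 5; q=24
n=4: not <1, acc = 5+1 = 6; q=28
n=3: not <1, acc = 6+1 = 7; q=31
n=-3: <1, acc = 7*2+(-3) = 11; q=32
acc+q = 11+32 = 43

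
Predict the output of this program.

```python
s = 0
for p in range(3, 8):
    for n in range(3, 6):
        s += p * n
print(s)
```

p=3,n=3: s = 0+9 = 9
p=3,n=4: s = 9+12 = 21
p=3,n=5: s = 21+15 = 36
p=4,n=3: s = 36+12 = 48
p=4,n=4: s = 48+16 = 64
p=4,n=5: s = 64+20 = 84
p=5,n=3: s = 84+15 = 99
p=5,n=4: s = 99+20 = 119
p=5,n=5: s = 119+25 = 144
p=6,n=3: s = 144+18 = 162
p=6,n=4: s = 162+24 = 186
p=6,n=5: s = 186+30 = 216
p=7,n=3: s = 216+21 = 237
p=7,n=4: s = 237+28 = 265
p=7,n=5: s = 265+35 = 300

300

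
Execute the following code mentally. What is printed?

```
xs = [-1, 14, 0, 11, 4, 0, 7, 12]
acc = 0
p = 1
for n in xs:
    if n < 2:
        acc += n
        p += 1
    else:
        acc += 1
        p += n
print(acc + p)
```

56

n=-1: <2, acc = 0+(-1) = -1; p=2
n=14: not <2, acc = (-1)+1 = 0; p=16
n=0: <2, acc = 0+0 = 0; p=17
n=11: not <2, acc = 0+1 = 1; p=28
n=4: not <2, acc = 1+1 = 2; p=32
n=0: <2, acc = 2+0 = 2; p=33
n=7: not <2, acc = 2+1 = 3; p=40
n=12: not <2, acc = 3+1 = 4; p=52
acc+p = 4+52 = 56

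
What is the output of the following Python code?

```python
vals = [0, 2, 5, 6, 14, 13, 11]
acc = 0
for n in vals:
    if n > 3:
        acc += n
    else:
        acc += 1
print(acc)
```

n=0: not >3, acc = 0+1 = 1
n=2: not >3, acc = 1+1 = 2
n=5: >3, acc = 2+5 = 7
n=6: >3, acc = 7+6 = 13
n=14: >3, acc = 13+14 = 27
n=13: >3, acc = 27+13 = 40
n=11: >3, acc = 40+11 = 51

51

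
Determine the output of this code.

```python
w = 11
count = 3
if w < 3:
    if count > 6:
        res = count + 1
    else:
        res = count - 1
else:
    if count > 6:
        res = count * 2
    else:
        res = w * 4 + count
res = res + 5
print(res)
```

52

w=11, count=3
w < 3 is False; count > 6 is False
→ res = w * 4 + count = 47
res = 47+5 = 52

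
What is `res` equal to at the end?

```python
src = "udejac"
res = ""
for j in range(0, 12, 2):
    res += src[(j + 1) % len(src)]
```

'djcdjc'

j=0: add src[1]='d' → 'd'
j=2: add src[3]='j' → 'dj'
j=4: add src[5]='c' → 'djc'
j=6: add src[1]='d' → 'djcd'
j=8: add src[3]='j' → 'djcdj'
j=10: add src[5]='c' → 'djcdjc'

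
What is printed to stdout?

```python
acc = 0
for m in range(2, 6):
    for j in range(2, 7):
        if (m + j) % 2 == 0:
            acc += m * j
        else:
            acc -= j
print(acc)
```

96

m=2,j=2: even sum, acc = 0+4 = 4
m=2,j=3: odd sum, acc = 4-3 = 1
m=2,j=4: even sum, acc = 1+8 = 9
m=2,j=5: odd sum, acc = 9-5 = 4
m=2,j=6: even sum, acc = 4+12 = 16
m=3,j=2: odd sum, acc = 16-2 = 14
m=3,j=3: even sum, acc = 14+9 = 23
m=3,j=4: odd sum, acc = 23-4 = 19
m=3,j=5: even sum, acc = 19+15 = 34
m=3,j=6: odd sum, acc = 34-6 = 28
m=4,j=2: even sum, acc = 28+8 = 36
m=4,j=3: odd sum, acc = 36-3 = 33
m=4,j=4: even sum, acc = 33+16 = 49
m=4,j=5: odd sum, acc = 49-5 = 44
m=4,j=6: even sum, acc = 44+24 = 68
m=5,j=2: odd sum, acc = 68-2 = 66
m=5,j=3: even sum, acc = 66+15 = 81
m=5,j=4: odd sum, acc = 81-4 = 77
m=5,j=5: even sum, acc = 77+25 = 102
m=5,j=6: odd sum, acc = 102-6 = 96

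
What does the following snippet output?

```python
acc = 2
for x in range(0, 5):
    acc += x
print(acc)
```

x=0: acc = 2+0 = 2
x=1: acc = 2+1 = 3
x=2: acc = 3+2 = 5
x=3: acc = 5+3 = 8
x=4: acc = 8+4 = 12

12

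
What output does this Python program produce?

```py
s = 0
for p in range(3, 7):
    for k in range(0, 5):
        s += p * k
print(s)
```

180

p=3,k=0: s = 0+0 = 0
p=3,k=1: s = 0+3 = 3
p=3,k=2: s = 3+6 = 9
p=3,k=3: s = 9+9 = 18
p=3,k=4: s = 18+12 = 30
p=4,k=0: s = 30+0 = 30
p=4,k=1: s = 30+4 = 34
p=4,k=2: s = 34+8 = 42
p=4,k=3: s = 42+12 = 54
p=4,k=4: s = 54+16 = 70
p=5,k=0: s = 70+0 = 70
p=5,k=1: s = 70+5 = 75
p=5,k=2: s = 75+10 = 85
p=5,k=3: s = 85+15 = 100
p=5,k=4: s = 100+20 = 120
p=6,k=0: s = 120+0 = 120
p=6,k=1: s = 120+6 = 126
p=6,k=2: s = 126+12 = 138
p=6,k=3: s = 138+18 = 156
p=6,k=4: s = 156+24 = 180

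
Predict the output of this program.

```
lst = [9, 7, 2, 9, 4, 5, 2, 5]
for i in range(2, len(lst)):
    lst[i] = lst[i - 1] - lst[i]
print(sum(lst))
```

-39

i=2: lst[2] = 7-2 = 5 → [9, 7, 5, 9, 4, 5, 2, 5]
i=3: lst[3] = 5-9 = -4 → [9, 7, 5, -4, 4, 5, 2, 5]
i=4: lst[4] = (-4)-4 = -8 → [9, 7, 5, -4, -8, 5, 2, 5]
i=5: lst[5] = (-8)-5 = -13 → [9, 7, 5, -4, -8, -13, 2, 5]
i=6: lst[6] = (-13)-2 = -15 → [9, 7, 5, -4, -8, -13, -15, 5]
i=7: lst[7] = (-15)-5 = -20 → [9, 7, 5, -4, -8, -13, -15, -20]
sum = -39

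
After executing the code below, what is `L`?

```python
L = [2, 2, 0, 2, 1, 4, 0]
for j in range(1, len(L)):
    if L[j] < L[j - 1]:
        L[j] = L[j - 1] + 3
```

[2, 2, 5, 8, 11, 14, 17]

j=1: 2>=2, unchanged → [2, 2, 0, 2, 1, 4, 0]
j=2: 0<2, L[2] = 2+3 = 5 → [2, 2, 5, 2, 1, 4, 0]
j=3: 2<5, L[3] = 5+3 = 8 → [2, 2, 5, 8, 1, 4, 0]
j=4: 1<8, L[4] = 8+3 = 11 → [2, 2, 5, 8, 11, 4, 0]
j=5: 4<11, L[5] = 11+3 = 14 → [2, 2, 5, 8, 11, 14, 0]
j=6: 0<14, L[6] = 14+3 = 17 → [2, 2, 5, 8, 11, 14, 17]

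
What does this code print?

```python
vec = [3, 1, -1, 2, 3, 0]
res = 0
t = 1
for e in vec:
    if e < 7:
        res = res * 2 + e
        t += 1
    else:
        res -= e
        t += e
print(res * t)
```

826

e=3: <7, res = 0*2+3 = 3; t=2
e=1: <7, res = 3*2+1 = 7; t=3
e=-1: <7, res = 7*2+(-1) = 13; t=4
e=2: <7, res = 13*2+2 = 28; t=5
e=3: <7, res = 28*2+3 = 59; t=6
e=0: <7, res = 59*2+0 = 118; t=7
res*t = 118*7 = 826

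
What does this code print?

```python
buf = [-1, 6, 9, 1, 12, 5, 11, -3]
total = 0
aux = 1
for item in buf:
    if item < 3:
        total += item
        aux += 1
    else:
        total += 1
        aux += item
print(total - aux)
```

item=-1: <3, total = 0+(-1) = -1; aux=2
item=6: not <3, total = (-1)+1 = 0; aux=8
item=9: not <3, total = 0+1 = 1; aux=17
item=1: <3, total = 1+1 = 2; aux=18
item=12: not <3, total = 2+1 = 3; aux=30
item=5: not <3, total = 3+1 = 4; aux=35
item=11: not <3, total = 4+1 = 5; aux=46
item=-3: <3, total = 5+(-3) = 2; aux=47
total-aux = 2-47 = -45

-45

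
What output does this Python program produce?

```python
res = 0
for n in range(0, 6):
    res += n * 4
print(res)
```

n=0: res = 0+0*4 = 0
n=1: res = 0+1*4 = 4
n=2: res = 4+2*4 = 12
n=3: res = 12+3*4 = 24
n=4: res = 24+4*4 = 40
n=5: res = 40+5*4 = 60

60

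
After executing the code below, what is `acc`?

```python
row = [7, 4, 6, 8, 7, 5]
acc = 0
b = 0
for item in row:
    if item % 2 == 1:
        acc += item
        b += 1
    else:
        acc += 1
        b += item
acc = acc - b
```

item=7: odd, acc = 0+7 = 7; b=1
item=4: not odd, acc = 7+1 = 8; b=5
item=6: not odd, acc = 8+1 = 9; b=11
item=8: not odd, acc = 9+1 = 10; b=19
item=7: odd, acc = 10+7 = 17; b=20
item=5: odd, acc = 17+5 = 22; b=21
acc-b = 22-21 = 1

1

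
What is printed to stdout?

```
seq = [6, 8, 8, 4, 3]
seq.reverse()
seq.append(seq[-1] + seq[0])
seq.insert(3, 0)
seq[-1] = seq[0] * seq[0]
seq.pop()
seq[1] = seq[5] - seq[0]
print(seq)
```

[3, 3, 8, 0, 8, 6]

reverse → [3, 4, 8, 8, 6]
append seq[-1]+seq[0] = 6+3 = 9 → [3, 4, 8, 8, 6, 9]
insert 0 at 3 → [3, 4, 8, 0, 8, 6, 9]
seq[-1] = seq[0]*seq[0] = 3*3 = 9 → [3, 4, 8, 0, 8, 6, 9]
pop() removes 9 → [3, 4, 8, 0, 8, 6]
seq[1] = seq[5]-seq[0] = 6-3 = 3 → [3, 3, 8, 0, 8, 6]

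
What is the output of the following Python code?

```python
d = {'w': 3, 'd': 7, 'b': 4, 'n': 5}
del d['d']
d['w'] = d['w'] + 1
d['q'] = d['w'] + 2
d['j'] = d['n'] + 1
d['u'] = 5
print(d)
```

{'w': 4, 'b': 4, 'n': 5, 'q': 6, 'j': 6, 'u': 5}

del 'd' → {'w': 3, 'b': 4, 'n': 5}
d['w'] = d['w']+1 = 4 → {'w': 4, 'b': 4, 'n': 5}
d['q'] = d['w']+2 = 6 → {'w': 4, 'b': 4, 'n': 5, 'q': 6}
d['j'] = d['n']+1 = 6 → {'w': 4, 'b': 4, 'n': 5, 'q': 6, 'j': 6}
d['u'] = 5 → {'w': 4, 'b': 4, 'n': 5, 'q': 6, 'j': 6, 'u': 5}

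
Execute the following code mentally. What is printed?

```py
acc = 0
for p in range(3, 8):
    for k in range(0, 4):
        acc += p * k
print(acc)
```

150

p=3,k=0: acc = 0+0 = 0
p=3,k=1: acc = 0+3 = 3
p=3,k=2: acc = 3+6 = 9
p=3,k=3: acc = 9+9 = 18
p=4,k=0: acc = 18+0 = 18
p=4,k=1: acc = 18+4 = 22
p=4,k=2: acc = 22+8 = 30
p=4,k=3: acc = 30+12 = 42
p=5,k=0: acc = 42+0 = 42
p=5,k=1: acc = 42+5 = 47
p=5,k=2: acc = 47+10 = 57
p=5,k=3: acc = 57+15 = 72
p=6,k=0: acc = 72+0 = 72
p=6,k=1: acc = 72+6 = 78
p=6,k=2: acc = 78+12 = 90
p=6,k=3: acc = 90+18 = 108
p=7,k=0: acc = 108+0 = 108
p=7,k=1: acc = 108+7 = 115
p=7,k=2: acc = 115+14 = 129
p=7,k=3: acc = 129+21 = 150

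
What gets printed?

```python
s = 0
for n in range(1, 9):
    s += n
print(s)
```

n=1: s = 0+1 = 1
n=2: s = 1+2 = 3
n=3: s = 3+3 = 6
n=4: s = 6+4 = 10
n=5: s = 10+5 = 15
n=6: s = 15+6 = 21
n=7: s = 21+7 = 28
n=8: s = 28+8 = 36

36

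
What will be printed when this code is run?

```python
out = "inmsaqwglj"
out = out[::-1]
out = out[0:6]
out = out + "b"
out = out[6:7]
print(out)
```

b

reverse → 'jlgwqasmni'
slice [0:6] → 'jlgwqa'
+ 'b' → 'jlgwqab'
slice [6:7] → 'b'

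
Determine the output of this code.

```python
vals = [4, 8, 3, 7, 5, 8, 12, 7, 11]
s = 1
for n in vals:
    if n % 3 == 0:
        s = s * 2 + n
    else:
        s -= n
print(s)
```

-84

n=4: not %3==0, s = 1-4 = -3
n=8: not %3==0, s = (-3)-8 = -11
n=3: %3==0, s = (-11)*2+3 = -19
n=7: not %3==0, s = (-19)-7 = -26
n=5: not %3==0, s = (-26)-5 = -31
n=8: not %3==0, s = (-31)-8 = -39
n=12: %3==0, s = (-39)*2+12 = -66
n=7: not %3==0, s = (-66)-7 = -73
n=11: not %3==0, s = (-73)-11 = -84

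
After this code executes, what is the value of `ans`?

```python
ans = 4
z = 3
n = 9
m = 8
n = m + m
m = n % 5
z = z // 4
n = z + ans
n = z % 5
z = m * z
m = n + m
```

n = 8+8 = 16
m = 16%5 = 1
z = 3//4 = 0
n = 0+4 = 4
n = 0%5 = 0
z = 1*0 = 0
m = 0+1 = 1

4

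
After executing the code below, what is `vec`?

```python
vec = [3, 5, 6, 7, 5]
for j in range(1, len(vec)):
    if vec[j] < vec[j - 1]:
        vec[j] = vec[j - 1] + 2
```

[3, 5, 6, 7, 9]

j=1: 5>=3, unchanged → [3, 5, 6, 7, 5]
j=2: 6>=5, unchanged → [3, 5, 6, 7, 5]
j=3: 7>=6, unchanged → [3, 5, 6, 7, 5]
j=4: 5<7, vec[4] = 7+2 = 9 → [3, 5, 6, 7, 9]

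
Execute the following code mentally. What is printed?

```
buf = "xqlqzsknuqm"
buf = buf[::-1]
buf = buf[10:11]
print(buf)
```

x

reverse → 'mqunkszqlqx'
slice [10:11] → 'x'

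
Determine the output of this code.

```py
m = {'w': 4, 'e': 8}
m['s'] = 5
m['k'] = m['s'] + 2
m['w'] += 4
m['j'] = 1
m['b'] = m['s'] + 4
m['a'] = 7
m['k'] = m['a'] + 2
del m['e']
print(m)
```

{'w': 8, 's': 5, 'k': 9, 'j': 1, 'b': 9, 'a': 7}

m['s'] = 5 → {'w': 4, 'e': 8, 's': 5}
m['k'] = m['s']+2 = 7 → {'w': 4, 'e': 8, 's': 5, 'k': 7}
m['w'] = 4+4 = 8 → {'w': 8, 'e': 8, 's': 5, 'k': 7}
m['j'] = 1 → {'w': 8, 'e': 8, 's': 5, 'k': 7, 'j': 1}
m['b'] = m['s']+4 = 9 → {'w': 8, 'e': 8, 's': 5, 'k': 7, 'j': 1, 'b': 9}
m['a'] = 7 → {'w': 8, 'e': 8, 's': 5, 'k': 7, 'j': 1, 'b': 9, 'a': 7}
m['k'] = m['a']+2 = 9 → {'w': 8, 'e': 8, 's': 5, 'k': 9, 'j': 1, 'b': 9, 'a': 7}
del 'e' → {'w': 8, 's': 5, 'k': 9, 'j': 1, 'b': 9, 'a': 7}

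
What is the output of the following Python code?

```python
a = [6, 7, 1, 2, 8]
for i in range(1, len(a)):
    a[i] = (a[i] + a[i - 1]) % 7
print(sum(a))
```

17

i=1: a[1] = (7+6)%7 = 6 → [6, 6, 1, 2, 8]
i=2: a[2] = (1+6)%7 = 0 → [6, 6, 0, 2, 8]
i=3: a[3] = (2+0)%7 = 2 → [6, 6, 0, 2, 8]
i=4: a[4] = (8+2)%7 = 3 → [6, 6, 0, 2, 3]
sum = 17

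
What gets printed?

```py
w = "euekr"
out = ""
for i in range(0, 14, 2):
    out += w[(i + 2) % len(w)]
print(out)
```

i=0: add w[2]='e' → 'e'
i=2: add w[4]='r' → 'er'
i=4: add w[1]='u' → 'eru'
i=6: add w[3]='k' → 'eruk'
i=8: add w[0]='e' → 'eruke'
i=10: add w[2]='e' → 'erukee'
i=12: add w[4]='r' → 'erukeer'

erukeer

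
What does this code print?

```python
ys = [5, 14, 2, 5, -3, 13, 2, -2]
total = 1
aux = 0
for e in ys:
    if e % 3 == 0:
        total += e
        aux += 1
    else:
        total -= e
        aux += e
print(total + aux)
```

-1

e=5: not %3==0, total = 1-5 = -4; aux=5
e=14: not %3==0, total = (-4)-14 = -18; aux=19
e=2: not %3==0, total = (-18)-2 = -20; aux=21
e=5: not %3==0, total = (-20)-5 = -25; aux=26
e=-3: %3==0, total = (-25)+(-3) = -28; aux=27
e=13: not %3==0, total = (-28)-13 = -41; aux=40
e=2: not %3==0, total = (-41)-2 = -43; aux=42
e=-2: not %3==0, total = (-43)-(-2) = -41; aux=40
total+aux = (-41)+40 = -1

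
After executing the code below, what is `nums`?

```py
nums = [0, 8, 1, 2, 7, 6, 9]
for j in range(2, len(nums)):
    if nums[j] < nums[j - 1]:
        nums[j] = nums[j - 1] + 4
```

j=2: 1<8, nums[2] = 8+4 = 12 → [0, 8, 12, 2, 7, 6, 9]
j=3: 2<12, nums[3] = 12+4 = 16 → [0, 8, 12, 16, 7, 6, 9]
j=4: 7<16, nums[4] = 16+4 = 20 → [0, 8, 12, 16, 20, 6, 9]
j=5: 6<20, nums[5] = 20+4 = 24 → [0, 8, 12, 16, 20, 24, 9]
j=6: 9<24, nums[6] = 24+4 = 28 → [0, 8, 12, 16, 20, 24, 28]

[0, 8, 12, 16, 20, 24, 28]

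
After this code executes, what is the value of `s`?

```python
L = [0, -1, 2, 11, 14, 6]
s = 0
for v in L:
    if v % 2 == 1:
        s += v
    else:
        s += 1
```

v=0: not odd, s = 0+1 = 1
v=-1: odd, s = 1+(-1) = 0
v=2: not odd, s = 0+1 = 1
v=11: odd, s = 1+11 = 12
v=14: not odd, s = 12+1 = 13
v=6: not odd, s = 13+1 = 14

14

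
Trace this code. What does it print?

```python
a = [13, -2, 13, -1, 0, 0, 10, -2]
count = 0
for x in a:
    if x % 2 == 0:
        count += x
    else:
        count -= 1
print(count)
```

x=13: not even, count = 0-1 = -1
x=-2: even, count = (-1)+(-2) = -3
x=13: not even, count = (-3)-1 = -4
x=-1: not even, count = (-4)-1 = -5
x=0: even, count = (-5)+0 = -5
x=0: even, count = (-5)+0 = -5
x=10: even, count = (-5)+10 = 5
x=-2: even, count = 5+(-2) = 3

3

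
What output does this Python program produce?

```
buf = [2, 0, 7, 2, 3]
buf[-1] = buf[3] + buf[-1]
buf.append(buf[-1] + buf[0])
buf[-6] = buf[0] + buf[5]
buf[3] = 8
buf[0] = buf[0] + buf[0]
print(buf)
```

[18, 0, 7, 8, 5, 7]

buf[-1] = buf[3]+buf[-1] = 2+3 = 5 → [2, 0, 7, 2, 5]
append buf[-1]+buf[0] = 5+2 = 7 → [2, 0, 7, 2, 5, 7]
buf[-6] = buf[0]+buf[5] = 2+7 = 9 → [9, 0, 7, 2, 5, 7]
buf[3] = 8 → [9, 0, 7, 8, 5, 7]
buf[0] = buf[0]+buf[0] = 9+9 = 18 → [18, 0, 7, 8, 5, 7]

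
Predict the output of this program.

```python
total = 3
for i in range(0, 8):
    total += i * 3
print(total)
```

87

i=0: total = 3+0*3 = 3
i=1: total = 3+1*3 = 6
i=2: total = 6+2*3 = 12
i=3: total = 12+3*3 = 21
i=4: total = 21+4*3 = 33
i=5: total = 33+5*3 = 48
i=6: total = 48+6*3 = 66
i=7: total = 66+7*3 = 87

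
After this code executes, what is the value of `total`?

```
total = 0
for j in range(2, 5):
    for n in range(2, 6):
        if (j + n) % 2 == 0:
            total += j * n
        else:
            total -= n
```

j=2,n=2: even sum, total = 0+4 = 4
j=2,n=3: odd sum, total = 4-3 = 1
j=2,n=4: even sum, total = 1+8 = 9
j=2,n=5: odd sum, total = 9-5 = 4
j=3,n=2: odd sum, total = 4-2 = 2
j=3,n=3: even sum, total = 2+9 = 11
j=3,n=4: odd sum, total = 11-4 = 7
j=3,n=5: even sum, total = 7+15 = 22
j=4,n=2: even sum, total = 22+8 = 30
j=4,n=3: odd sum, total = 30-3 = 27
j=4,n=4: even sum, total = 27+16 = 43
j=4,n=5: odd sum, total = 43-5 = 38

38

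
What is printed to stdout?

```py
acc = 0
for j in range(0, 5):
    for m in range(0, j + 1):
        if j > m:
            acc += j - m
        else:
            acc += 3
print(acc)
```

35

j=0,m=0: not 0>0, acc = 0+3 = 3
j=1,m=0: 1>0, acc = 3+1 = 4
j=1,m=1: not 1>1, acc = 4+3 = 7
j=2,m=0: 2>0, acc = 7+2 = 9
j=2,m=1: 2>1, acc = 9+1 = 10
j=2,m=2: not 2>2, acc = 10+3 = 13
j=3,m=0: 3>0, acc = 13+3 = 16
j=3,m=1: 3>1, acc = 16+2 = 18
j=3,m=2: 3>2, acc = 18+1 = 19
j=3,m=3: not 3>3, acc = 19+3 = 22
j=4,m=0: 4>0, acc = 22+4 = 26
j=4,m=1: 4>1, acc = 26+3 = 29
j=4,m=2: 4>2, acc = 29+2 = 31
j=4,m=3: 4>3, acc = 31+1 = 32
j=4,m=4: not 4>4, acc = 32+3 = 35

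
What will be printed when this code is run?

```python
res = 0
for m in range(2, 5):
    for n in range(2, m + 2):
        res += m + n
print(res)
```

m=2,n=2: res = 0+4 = 4
m=2,n=3: res = 4+5 = 9
m=3,n=2: res = 9+5 = 14
m=3,n=3: res = 14+6 = 20
m=3,n=4: res = 20+7 = 27
m=4,n=2: res = 27+6 = 33
m=4,n=3: res = 33+7 = 40
m=4,n=4: res = 40+8 = 48
m=4,n=5: res = 48+9 = 57

57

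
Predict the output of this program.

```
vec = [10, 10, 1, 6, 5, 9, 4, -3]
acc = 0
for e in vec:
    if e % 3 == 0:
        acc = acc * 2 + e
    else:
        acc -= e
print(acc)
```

-157

e=10: not %3==0, acc = 0-10 = -10
e=10: not %3==0, acc = (-10)-10 = -20
e=1: not %3==0, acc = (-20)-1 = -21
e=6: %3==0, acc = (-21)*2+6 = -36
e=5: not %3==0, acc = (-36)-5 = -41
e=9: %3==0, acc = (-41)*2+9 = -73
e=4: not %3==0, acc = (-73)-4 = -77
e=-3: %3==0, acc = (-77)*2+(-3) = -157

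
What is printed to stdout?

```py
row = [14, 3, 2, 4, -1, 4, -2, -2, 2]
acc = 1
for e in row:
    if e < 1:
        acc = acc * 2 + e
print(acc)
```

-2

e=14: not <1
e=3: not <1
e=2: not <1
e=4: not <1
e=-1: <1, acc = 1*2+(-1) = 1
e=4: not <1
e=-2: <1, acc = 1*2+(-2) = 0
e=-2: <1, acc = 0*2+(-2) = -2
e=2: not <1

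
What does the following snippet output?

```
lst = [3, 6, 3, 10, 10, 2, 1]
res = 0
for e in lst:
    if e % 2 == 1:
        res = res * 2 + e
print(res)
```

e=3: odd, res = 0*2+3 = 3
e=6: not odd
e=3: odd, res = 3*2+3 = 9
e=10: not odd
e=10: not odd
e=2: not odd
e=1: odd, res = 9*2+1 = 19

19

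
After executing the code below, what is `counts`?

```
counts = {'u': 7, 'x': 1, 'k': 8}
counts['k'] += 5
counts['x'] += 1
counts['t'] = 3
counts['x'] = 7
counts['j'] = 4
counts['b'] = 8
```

counts['k'] = 8+5 = 13 → {'u': 7, 'x': 1, 'k': 13}
counts['x'] = 1+1 = 2 → {'u': 7, 'x': 2, 'k': 13}
counts['t'] = 3 → {'u': 7, 'x': 2, 'k': 13, 't': 3}
counts['x'] = 7 → {'u': 7, 'x': 7, 'k': 13, 't': 3}
counts['j'] = 4 → {'u': 7, 'x': 7, 'k': 13, 't': 3, 'j': 4}
counts['b'] = 8 → {'u': 7, 'x': 7, 'k': 13, 't': 3, 'j': 4, 'b': 8}

{'u': 7, 'x': 7, 'k': 13, 't': 3, 'j': 4, 'b': 8}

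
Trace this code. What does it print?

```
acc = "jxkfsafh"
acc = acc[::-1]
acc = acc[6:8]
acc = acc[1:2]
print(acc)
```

reverse → 'hfasfkxj'
slice [6:8] → 'xj'
slice [1:2] → 'j'

j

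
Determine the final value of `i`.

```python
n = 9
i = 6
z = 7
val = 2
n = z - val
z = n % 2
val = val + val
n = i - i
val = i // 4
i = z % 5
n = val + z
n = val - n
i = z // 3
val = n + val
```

n = 7-2 = 5
z = 5%2 = 1
val = 2+2 = 4
n = 6-6 = 0
val = 6//4 = 1
i = 1%5 = 1
n = 1+1 = 2
n = 1-2 = -1
i = 1//3 = 0
val = (-1)+1 = 0

0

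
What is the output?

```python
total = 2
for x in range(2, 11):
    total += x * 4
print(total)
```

218

x=2: total = 2+2*4 = 10
x=3: total = 10+3*4 = 22
x=4: total = 22+4*4 = 38
x=5: total = 38+5*4 = 58
x=6: total = 58+6*4 = 82
x=7: total = 82+7*4 = 110
x=8: total = 110+8*4 = 142
x=9: total = 142+9*4 = 178
x=10: total = 178+10*4 = 218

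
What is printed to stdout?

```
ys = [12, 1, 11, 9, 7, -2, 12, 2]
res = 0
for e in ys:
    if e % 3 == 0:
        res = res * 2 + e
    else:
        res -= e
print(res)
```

18

e=12: %3==0, res = 0*2+12 = 12
e=1: not %3==0, res = 12-1 = 11
e=11: not %3==0, res = 11-11 = 0
e=9: %3==0, res = 0*2+9 = 9
e=7: not %3==0, res = 9-7 = 2
e=-2: not %3==0, res = 2-(-2) = 4
e=12: %3==0, res = 4*2+12 = 20
e=2: not %3==0, res = 20-2 = 18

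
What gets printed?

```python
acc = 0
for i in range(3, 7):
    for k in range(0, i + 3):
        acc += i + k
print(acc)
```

i=3,k=0: acc = 0+3 = 3
i=3,k=1: acc = 3+4 = 7
i=3,k=2: acc = 7+5 = 12
i=3,k=3: acc = 12+6 = 18
i=3,k=4: acc = 18+7 = 25
i=3,k=5: acc = 25+8 = 33
i=4,k=0: acc = 33+4 = 37
i=4,k=1: acc = 37+5 = 42
i=4,k=2: acc = 42+6 = 48
i=4,k=3: acc = 48+7 = 55
i=4,k=4: acc = 55+8 = 63
i=4,k=5: acc = 63+9 = 72
i=4,k=6: acc = 72+10 = 82
i=5,k=0: acc = 82+5 = 87
i=5,k=1: acc = 87+6 = 93
i=5,k=2: acc = 93+7 = 100
i=5,k=3: acc = 100+8 = 108
i=5,k=4: acc = 108+9 = 117
i=5,k=5: acc = 117+10 = 127
i=5,k=6: acc = 127+11 = 138
i=5,k=7: acc = 138+12 = 150
i=6,k=0: acc = 150+6 = 156
i=6,k=1: acc = 156+7 = 163
i=6,k=2: acc = 163+8 = 171
i=6,k=3: acc = 171+9 = 180
i=6,k=4: acc = 180+10 = 190
i=6,k=5: acc = 190+11 = 201
i=6,k=6: acc = 201+12 = 213
i=6,k=7: acc = 213+13 = 226
i=6,k=8: acc = 226+14 = 240

240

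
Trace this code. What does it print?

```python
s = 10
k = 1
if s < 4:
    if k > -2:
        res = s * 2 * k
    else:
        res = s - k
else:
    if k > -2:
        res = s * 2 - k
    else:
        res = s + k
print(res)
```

19

s=10, k=1
s < 4 is False; k > -2 is True
→ res = s * 2 - k = 19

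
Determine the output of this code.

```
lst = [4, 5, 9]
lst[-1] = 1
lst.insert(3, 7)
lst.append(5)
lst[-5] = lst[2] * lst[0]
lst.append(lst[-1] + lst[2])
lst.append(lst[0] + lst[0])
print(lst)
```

lst[-1] = 1 → [4, 5, 1]
insert 7 at 3 → [4, 5, 1, 7]
append 5 → [4, 5, 1, 7, 5]
lst[-5] = lst[2]*lst[0] = 1*4 = 4 → [4, 5, 1, 7, 5]
append lst[-1]+lst[2] = 5+1 = 6 → [4, 5, 1, 7, 5, 6]
append lst[0]+lst[0] = 4+4 = 8 → [4, 5, 1, 7, 5, 6, 8]

[4, 5, 1, 7, 5, 6, 8]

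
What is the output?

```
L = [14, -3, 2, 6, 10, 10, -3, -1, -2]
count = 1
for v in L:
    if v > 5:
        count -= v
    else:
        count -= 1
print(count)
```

-44

v=14: >5, count = 1-14 = -13
v=-3: not >5, count = (-13)-1 = -14
v=2: not >5, count = (-14)-1 = -15
v=6: >5, count = (-15)-6 = -21
v=10: >5, count = (-21)-10 = -31
v=10: >5, count = (-31)-10 = -41
v=-3: not >5, count = (-41)-1 = -42
v=-1: not >5, count = (-42)-1 = -43
v=-2: not >5, count = (-43)-1 = -44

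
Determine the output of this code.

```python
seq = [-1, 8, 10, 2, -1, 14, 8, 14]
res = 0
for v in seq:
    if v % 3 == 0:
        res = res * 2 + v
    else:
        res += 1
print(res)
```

8

v=-1: not %3==0, res = 0+1 = 1
v=8: not %3==0, res = 1+1 = 2
v=10: not %3==0, res = 2+1 = 3
v=2: not %3==0, res = 3+1 = 4
v=-1: not %3==0, res = 4+1 = 5
v=14: not %3==0, res = 5+1 = 6
v=8: not %3==0, res = 6+1 = 7
v=14: not %3==0, res = 7+1 = 8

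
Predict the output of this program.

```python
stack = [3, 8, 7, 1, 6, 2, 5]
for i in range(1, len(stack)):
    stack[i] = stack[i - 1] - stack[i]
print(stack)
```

i=1: stack[1] = 3-8 = -5 → [3, -5, 7, 1, 6, 2, 5]
i=2: stack[2] = (-5)-7 = -12 → [3, -5, -12, 1, 6, 2, 5]
i=3: stack[3] = (-12)-1 = -13 → [3, -5, -12, -13, 6, 2, 5]
i=4: stack[4] = (-13)-6 = -19 → [3, -5, -12, -13, -19, 2, 5]
i=5: stack[5] = (-19)-2 = -21 → [3, -5, -12, -13, -19, -21, 5]
i=6: stack[6] = (-21)-5 = -26 → [3, -5, -12, -13, -19, -21, -26]

[3, -5, -12, -13, -19, -21, -26]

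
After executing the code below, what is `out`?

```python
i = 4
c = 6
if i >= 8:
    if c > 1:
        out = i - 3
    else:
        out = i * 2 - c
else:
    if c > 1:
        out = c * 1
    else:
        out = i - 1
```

i=4, c=6
i >= 8 is False; c > 1 is True
→ out = c * 1 = 6

6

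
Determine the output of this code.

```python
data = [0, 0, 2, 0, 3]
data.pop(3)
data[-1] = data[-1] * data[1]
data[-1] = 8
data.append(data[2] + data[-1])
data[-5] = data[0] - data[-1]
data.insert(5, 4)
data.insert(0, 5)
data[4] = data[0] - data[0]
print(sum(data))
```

pop(3) removes 0 → [0, 0, 2, 3]
data[-1] = data[-1]*data[1] = 3*0 = 0 → [0, 0, 2, 0]
data[-1] = 8 → [0, 0, 2, 8]
append data[2]+data[-1] = 2+8 = 10 → [0, 0, 2, 8, 10]
data[-5] = data[0]-data[-1] = 0-10 = -10 → [-10, 0, 2, 8, 10]
insert 4 at 5 → [-10, 0, 2, 8, 10, 4]
insert 5 at 0 → [5, -10, 0, 2, 8, 10, 4]
data[4] = data[0]-data[0] = 5-5 = 0 → [5, -10, 0, 2, 0, 10, 4]
sum = 11

11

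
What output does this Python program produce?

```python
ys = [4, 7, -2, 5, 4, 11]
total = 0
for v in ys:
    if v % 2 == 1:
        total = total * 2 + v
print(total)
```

49

v=4: not odd
v=7: odd, total = 0*2+7 = 7
v=-2: not odd
v=5: odd, total = 7*2+5 = 19
v=4: not odd
v=11: odd, total = 19*2+11 = 49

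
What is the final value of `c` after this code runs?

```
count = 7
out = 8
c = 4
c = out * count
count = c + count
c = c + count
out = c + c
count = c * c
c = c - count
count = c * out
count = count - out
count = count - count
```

c = 8*7 = 56
count = 56+7 = 63
c = 56+63 = 119
out = 119+119 = 238
count = 119*119 = 14161
c = 119-14161 = -14042
count = (-14042)*238 = -3341996
count = (-3341996)-238 = -3342234
count = (-3342234)-(-3342234) = 0

-14042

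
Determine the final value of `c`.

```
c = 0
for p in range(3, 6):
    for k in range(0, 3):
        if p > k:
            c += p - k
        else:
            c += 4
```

27

p=3,k=0: 3>0, c = 0+3 = 3
p=3,k=1: 3>1, c = 3+2 = 5
p=3,k=2: 3>2, c = 5+1 = 6
p=4,k=0: 4>0, c = 6+4 = 10
p=4,k=1: 4>1, c = 10+3 = 13
p=4,k=2: 4>2, c = 13+2 = 15
p=5,k=0: 5>0, c = 15+5 = 20
p=5,k=1: 5>1, c = 20+4 = 24
p=5,k=2: 5>2, c = 24+3 = 27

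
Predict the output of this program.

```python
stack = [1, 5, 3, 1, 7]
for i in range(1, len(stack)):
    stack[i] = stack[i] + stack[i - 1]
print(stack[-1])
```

i=1: stack[1] = 5+1 = 6 → [1, 6, 3, 1, 7]
i=2: stack[2] = 3+6 = 9 → [1, 6, 9, 1, 7]
i=3: stack[3] = 1+9 = 10 → [1, 6, 9, 10, 7]
i=4: stack[4] = 7+10 = 17 → [1, 6, 9, 10, 17]

17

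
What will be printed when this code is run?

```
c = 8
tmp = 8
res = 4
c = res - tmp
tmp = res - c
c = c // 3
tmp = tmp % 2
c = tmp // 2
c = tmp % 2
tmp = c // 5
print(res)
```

c = 4-8 = -4
tmp = 4-(-4) = 8
c = (-4)//3 = -2
tmp = 8%2 = 0
c = 0//2 = 0
c = 0%2 = 0
tmp = 0//5 = 0

4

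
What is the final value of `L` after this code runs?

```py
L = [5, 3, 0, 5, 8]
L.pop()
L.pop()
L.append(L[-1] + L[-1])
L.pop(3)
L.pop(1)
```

pop() removes 8 → [5, 3, 0, 5]
pop() removes 5 → [5, 3, 0]
append L[-1]+L[-1] = 0+0 = 0 → [5, 3, 0, 0]
pop(3) removes 0 → [5, 3, 0]
pop(1) removes 3 → [5, 0]

[5, 0]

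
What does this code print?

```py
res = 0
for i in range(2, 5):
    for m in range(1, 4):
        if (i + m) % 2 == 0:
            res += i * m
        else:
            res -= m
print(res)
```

14

i=2,m=1: odd sum, res = 0-1 = -1
i=2,m=2: even sum, res = (-1)+4 = 3
i=2,m=3: odd sum, res = 3-3 = 0
i=3,m=1: even sum, res = 0+3 = 3
i=3,m=2: odd sum, res = 3-2 = 1
i=3,m=3: even sum, res = 1+9 = 10
i=4,m=1: odd sum, res = 10-1 = 9
i=4,m=2: even sum, res = 9+8 = 17
i=4,m=3: odd sum, res = 17-3 = 14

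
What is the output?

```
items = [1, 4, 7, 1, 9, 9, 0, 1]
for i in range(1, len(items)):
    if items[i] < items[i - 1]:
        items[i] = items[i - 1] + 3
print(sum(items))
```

i=1: 4>=1, unchanged → [1, 4, 7, 1, 9, 9, 0, 1]
i=2: 7>=4, unchanged → [1, 4, 7, 1, 9, 9, 0, 1]
i=3: 1<7, items[3] = 7+3 = 10 → [1, 4, 7, 10, 9, 9, 0, 1]
i=4: 9<10, items[4] = 10+3 = 13 → [1, 4, 7, 10, 13, 9, 0, 1]
i=5: 9<13, items[5] = 13+3 = 16 → [1, 4, 7, 10, 13, 16, 0, 1]
i=6: 0<16, items[6] = 16+3 = 19 → [1, 4, 7, 10, 13, 16, 19, 1]
i=7: 1<19, items[7] = 19+3 = 22 → [1, 4, 7, 10, 13, 16, 19, 22]
sum = 92

92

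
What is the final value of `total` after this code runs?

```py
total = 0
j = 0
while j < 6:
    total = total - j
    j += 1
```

j=0: total = 0-0 = 0
j=1: total = 0-1 = -1
j=2: total = (-1)-2 = -3
j=3: total = (-3)-3 = -6
j=4: total = (-6)-4 = -10
j=5: total = (-10)-5 = -15

-15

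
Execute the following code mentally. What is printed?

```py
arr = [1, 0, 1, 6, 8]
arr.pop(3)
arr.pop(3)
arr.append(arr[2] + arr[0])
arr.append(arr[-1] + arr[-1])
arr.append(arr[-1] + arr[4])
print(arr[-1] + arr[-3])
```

10

pop(3) removes 6 → [1, 0, 1, 8]
pop(3) removes 8 → [1, 0, 1]
append arr[2]+arr[0] = 1+1 = 2 → [1, 0, 1, 2]
append arr[-1]+arr[-1] = 2+2 = 4 → [1, 0, 1, 2, 4]
append arr[-1]+arr[4] = 4+4 = 8 → [1, 0, 1, 2, 4, 8]
arr[-1]+arr[-3] = 8+2 = 10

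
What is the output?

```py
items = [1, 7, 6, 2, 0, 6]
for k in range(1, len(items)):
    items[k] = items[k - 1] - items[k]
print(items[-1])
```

k=1: items[1] = 1-7 = -6 → [1, -6, 6, 2, 0, 6]
k=2: items[2] = (-6)-6 = -12 → [1, -6, -12, 2, 0, 6]
k=3: items[3] = (-12)-2 = -14 → [1, -6, -12, -14, 0, 6]
k=4: items[4] = (-14)-0 = -14 → [1, -6, -12, -14, -14, 6]
k=5: items[5] = (-14)-6 = -20 → [1, -6, -12, -14, -14, -20]

-20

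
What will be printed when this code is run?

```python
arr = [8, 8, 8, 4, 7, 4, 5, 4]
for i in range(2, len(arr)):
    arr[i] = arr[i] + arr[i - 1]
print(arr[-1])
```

i=2: arr[2] = 8+8 = 16 → [8, 8, 16, 4, 7, 4, 5, 4]
i=3: arr[3] = 4+16 = 20 → [8, 8, 16, 20, 7, 4, 5, 4]
i=4: arr[4] = 7+20 = 27 → [8, 8, 16, 20, 27, 4, 5, 4]
i=5: arr[5] = 4+27 = 31 → [8, 8, 16, 20, 27, 31, 5, 4]
i=6: arr[6] = 5+31 = 36 → [8, 8, 16, 20, 27, 31, 36, 4]
i=7: arr[7] = 4+36 = 40 → [8, 8, 16, 20, 27, 31, 36, 40]

40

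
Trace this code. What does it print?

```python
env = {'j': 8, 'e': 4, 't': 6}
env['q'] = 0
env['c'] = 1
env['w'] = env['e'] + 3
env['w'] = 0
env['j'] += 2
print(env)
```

{'j': 10, 'e': 4, 't': 6, 'q': 0, 'c': 1, 'w': 0}

env['q'] = 0 → {'j': 8, 'e': 4, 't': 6, 'q': 0}
env['c'] = 1 → {'j': 8, 'e': 4, 't': 6, 'q': 0, 'c': 1}
env['w'] = env['e']+3 = 7 → {'j': 8, 'e': 4, 't': 6, 'q': 0, 'c': 1, 'w': 7}
env['w'] = 0 → {'j': 8, 'e': 4, 't': 6, 'q': 0, 'c': 1, 'w': 0}
env['j'] = 8+2 = 10 → {'j': 10, 'e': 4, 't': 6, 'q': 0, 'c': 1, 'w': 0}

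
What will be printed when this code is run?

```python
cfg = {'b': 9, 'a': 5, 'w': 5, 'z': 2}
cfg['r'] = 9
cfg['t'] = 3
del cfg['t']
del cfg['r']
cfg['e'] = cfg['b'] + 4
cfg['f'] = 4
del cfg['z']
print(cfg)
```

cfg['r'] = 9 → {'b': 9, 'a': 5, 'w': 5, 'z': 2, 'r': 9}
cfg['t'] = 3 → {'b': 9, 'a': 5, 'w': 5, 'z': 2, 'r': 9, 't': 3}
del 't' → {'b': 9, 'a': 5, 'w': 5, 'z': 2, 'r': 9}
del 'r' → {'b': 9, 'a': 5, 'w': 5, 'z': 2}
cfg['e'] = cfg['b']+4 = 13 → {'b': 9, 'a': 5, 'w': 5, 'z': 2, 'e': 13}
cfg['f'] = 4 → {'b': 9, 'a': 5, 'w': 5, 'z': 2, 'e': 13, 'f': 4}
del 'z' → {'b': 9, 'a': 5, 'w': 5, 'e': 13, 'f': 4}

{'b': 9, 'a': 5, 'w': 5, 'e': 13, 'f': 4}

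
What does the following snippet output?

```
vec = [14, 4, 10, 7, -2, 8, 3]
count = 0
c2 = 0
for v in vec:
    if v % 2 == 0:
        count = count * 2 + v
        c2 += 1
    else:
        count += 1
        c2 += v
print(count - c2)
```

v=14: even, count = 0*2+14 = 14; c2=1
v=4: even, count = 14*2+4 = 32; c2=2
v=10: even, count = 32*2+10 = 74; c2=3
v=7: not even, count = 74+1 = 75; c2=10
v=-2: even, count = 75*2+(-2) = 148; c2=11
v=8: even, count = 148*2+8 = 304; c2=12
v=3: not even, count = 304+1 = 305; c2=15
count-c2 = 305-15 = 290

290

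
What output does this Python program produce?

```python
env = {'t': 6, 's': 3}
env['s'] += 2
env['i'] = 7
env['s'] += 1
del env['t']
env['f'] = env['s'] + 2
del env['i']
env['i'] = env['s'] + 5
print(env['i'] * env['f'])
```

env['s'] = 3+2 = 5 → {'t': 6, 's': 5}
env['i'] = 7 → {'t': 6, 's': 5, 'i': 7}
env['s'] = 5+1 = 6 → {'t': 6, 's': 6, 'i': 7}
del 't' → {'s': 6, 'i': 7}
env['f'] = env['s']+2 = 8 → {'s': 6, 'i': 7, 'f': 8}
del 'i' → {'s': 6, 'f': 8}
env['i'] = env['s']+5 = 11 → {'s': 6, 'f': 8, 'i': 11}
env['i']*env['f'] = 11*8 = 88

88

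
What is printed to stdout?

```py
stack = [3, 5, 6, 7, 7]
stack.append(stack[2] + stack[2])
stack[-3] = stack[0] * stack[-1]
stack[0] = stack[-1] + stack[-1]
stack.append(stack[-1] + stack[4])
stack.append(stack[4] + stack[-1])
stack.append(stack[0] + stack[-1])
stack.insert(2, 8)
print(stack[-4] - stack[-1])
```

append stack[2]+stack[2] = 6+6 = 12 → [3, 5, 6, 7, 7, 12]
stack[-3] = stack[0]*stack[-1] = 3*12 = 36 → [3, 5, 6, 36, 7, 12]
stack[0] = stack[-1]+stack[-1] = 12+12 = 24 → [24, 5, 6, 36, 7, 12]
append stack[-1]+stack[4] = 12+7 = 19 → [24, 5, 6, 36, 7, 12, 19]
append stack[4]+stack[-1] = 7+19 = 26 → [24, 5, 6, 36, 7, 12, 19, 26]
append stack[0]+stack[-1] = 24+26 = 50 → [24, 5, 6, 36, 7, 12, 19, 26, 50]
insert 8 at 2 → [24, 5, 8, 6, 36, 7, 12, 19, 26, 50]
stack[-4]-stack[-1] = 12-50 = -38

-38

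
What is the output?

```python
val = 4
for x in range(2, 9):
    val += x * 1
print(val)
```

39

x=2: val = 4+2*1 = 6
x=3: val = 6+3*1 = 9
x=4: val = 9+4*1 = 13
x=5: val = 13+5*1 = 18
x=6: val = 18+6*1 = 24
x=7: val = 24+7*1 = 31
x=8: val = 31+8*1 = 39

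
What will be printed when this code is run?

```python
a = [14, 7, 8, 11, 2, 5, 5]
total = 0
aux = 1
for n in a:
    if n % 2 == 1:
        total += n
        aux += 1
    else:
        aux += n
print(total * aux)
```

n=14: not odd; aux=15
n=7: odd, total = 0+7 = 7; aux=16
n=8: not odd; aux=24
n=11: odd, total = 7+11 = 18; aux=25
n=2: not odd; aux=27
n=5: odd, total = 18+5 = 23; aux=28
n=5: odd, total = 23+5 = 28; aux=29
total*aux = 28*29 = 812

812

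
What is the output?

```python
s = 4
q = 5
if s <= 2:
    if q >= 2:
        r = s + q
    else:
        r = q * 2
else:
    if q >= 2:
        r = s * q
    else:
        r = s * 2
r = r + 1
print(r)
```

21

s=4, q=5
s <= 2 is False; q >= 2 is True
→ r = s * q = 20
r = 20+1 = 21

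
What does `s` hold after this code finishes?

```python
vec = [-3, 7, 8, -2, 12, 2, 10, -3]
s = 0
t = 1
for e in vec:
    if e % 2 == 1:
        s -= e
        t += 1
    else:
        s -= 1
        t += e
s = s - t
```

e=-3: odd, s = 0-(-3) = 3; t=2
e=7: odd, s = 3-7 = -4; t=3
e=8: not odd, s = (-4)-1 = -5; t=11
e=-2: not odd, s = (-5)-1 = -6; t=9
e=12: not odd, s = (-6)-1 = -7; t=21
e=2: not odd, s = (-7)-1 = -8; t=23
e=10: not odd, s = (-8)-1 = -9; t=33
e=-3: odd, s = (-9)-(-3) = -6; t=34
s-t = (-6)-34 = -40

-40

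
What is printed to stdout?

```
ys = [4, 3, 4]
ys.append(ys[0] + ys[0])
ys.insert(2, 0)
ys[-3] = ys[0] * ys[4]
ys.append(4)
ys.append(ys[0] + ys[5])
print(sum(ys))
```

append ys[0]+ys[0] = 4+4 = 8 → [4, 3, 4, 8]
insert 0 at 2 → [4, 3, 0, 4, 8]
ys[-3] = ys[0]*ys[4] = 4*8 = 32 → [4, 3, 32, 4, 8]
append 4 → [4, 3, 32, 4, 8, 4]
append ys[0]+ys[5] = 4+4 = 8 → [4, 3, 32, 4, 8, 4, 8]
sum = 63

63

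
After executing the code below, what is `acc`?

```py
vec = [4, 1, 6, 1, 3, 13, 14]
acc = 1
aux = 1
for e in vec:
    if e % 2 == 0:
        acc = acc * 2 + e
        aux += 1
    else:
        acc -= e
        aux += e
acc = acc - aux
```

e=4: even, acc = 1*2+4 = 6; aux=2
e=1: not even, acc = 6-1 = 5; aux=3
e=6: even, acc = 5*2+6 = 16; aux=4
e=1: not even, acc = 16-1 = 15; aux=5
e=3: not even, acc = 15-3 = 12; aux=8
e=13: not even, acc = 12-13 = -1; aux=21
e=14: even, acc = (-1)*2+14 = 12; aux=22
acc-aux = 12-22 = -10

-10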